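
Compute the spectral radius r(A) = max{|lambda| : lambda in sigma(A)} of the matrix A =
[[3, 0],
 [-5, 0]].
r(A) = 3

The eigenvalues of A are the roots of its characteristic polynomial. With M = A (coefficients from the trace and determinant):
  p(λ) = det(λ I - M) = λ^2 - 3λ.
For λ^2 - 3λ the discriminant is 9. It is a perfect square (3^2), so the roots are rational: λ = (3 ± 3)/2 = 3, 0.
Thus the eigenvalues (to 4 decimals) are 3 (modulus 3); 0 (modulus 0). The spectral radius is the largest modulus: r(A) = 3. (Cross-check: r(A) ≤ ||A||_2 ≈ 5.831; equality holds whenever A is normal, though it can also hold for some non-normal A.)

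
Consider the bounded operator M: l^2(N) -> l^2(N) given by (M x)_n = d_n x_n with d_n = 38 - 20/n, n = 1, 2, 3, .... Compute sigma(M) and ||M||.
sigma(M) = {38 - 20/n : n ≥ 1} ∪ {38}; ||M|| = 38

A bounded diagonal operator on l^2 with diagonal entries d_n has spectrum equal to the closure of {d_n : n ≥ 1}: every d_n is an eigenvalue (with eigenvector e_n), so {d_n} ⊂ sigma(M); the spectrum is closed, so its closure is too; and for lambda not in the closure, (M - lambda I) has bounded inverse (the diagonal entries 1/(d_n - lambda) are bounded). For our sequence d_n = 38 - 20/n, n = 1, 2, 3, ...:
  - {d_n} = {38 - 20/n : n ≥ 1}; the only limit point is 38
  - closure = {38 - 20/n : n ≥ 1} ∪ {38}
For the norm: a diagonal operator has ||M|| = sup_n |d_n|. Here d_n = 38 - 20/n increases monotonically from d_1 = 18 toward 38, with all terms in [18, 38); so sup_n |d_n| = 38 (the supremum is the limit, not attained). So ||M|| = 38.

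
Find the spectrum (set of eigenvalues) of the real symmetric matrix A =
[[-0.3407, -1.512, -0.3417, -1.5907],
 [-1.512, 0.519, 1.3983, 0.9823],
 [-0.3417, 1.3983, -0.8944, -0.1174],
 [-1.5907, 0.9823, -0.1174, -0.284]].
sigma(A) ≈ {-2, 0, 3} (-2 with multiplicity 2)

A is real symmetric, so its spectrum consists of real eigenvalues. Expanding the characteristic polynomial of the displayed matrix gives
  det(λ I - A) = p(λ) = λ^4 + (1)λ^3 + (-8)λ^2 + (-12)λ + (0).
Solving p(λ) = 0 yields eigenvalues ≈ -2, -2, 0, 3. (A is shown rounded to 4 decimals, so these recover the underlying integer eigenvalues to within that precision.)
Verification: the trace of A = -1 equals the sum of eigenvalues -1, and det(A) ≈ -0.0003 matches the eigenvalue product 0.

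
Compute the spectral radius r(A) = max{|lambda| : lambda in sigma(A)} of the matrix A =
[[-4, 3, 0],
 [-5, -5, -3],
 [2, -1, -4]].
r(A) ≈ 5.4274

The eigenvalues of A are the roots of its characteristic polynomial. With M = A (coefficients from the trace, the sum of principal 2x2 minors, and det A):
  p(λ) = det(λ I - M) = λ^3 + 13λ^2 + 68λ + 146.
No integer candidate from the rational root theorem (±divisors of 146) is a root, so the roots are irrational. The cubic discriminant is Δ = -11700 < 0, so there is one real root and a complex-conjugate pair. p(-6) = -10 and p(-5) = 6 have opposite signs, so a root lies in (-6, -5); Newton's method refines it to λ ≈ -5.4274. Dividing out (λ - (-5.4274)) leaves approximately λ^2 + 7.5726λ + 26.9004. For λ^2 + 7.5726λ + 26.9004 the discriminant is -50.2578. It is negative, so the remaining roots are the complex-conjugate pair λ ≈ -3.7863 ± 3.5446i. Their product equals the constant term, so |λ|^2 ≈ 26.9004 and |λ| ≈ 5.1866.
Thus the eigenvalues (to 4 decimals) are -5.4274 (modulus 5.4274); -3.7863 ± 3.5446i (modulus 5.1866). The spectral radius is the largest modulus: r(A) ≈ 5.4274. (Cross-check: r(A) ≤ ||A||_2 ≈ 7.7799; equality holds whenever A is normal, though it can also hold for some non-normal A.)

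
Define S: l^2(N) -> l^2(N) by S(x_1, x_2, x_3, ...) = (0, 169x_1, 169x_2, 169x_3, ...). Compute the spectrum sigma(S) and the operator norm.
sigma(S) = closed disk {z in C : |z| ≤ 169}; ||S|| = 169

Note S = 169·U where U is the unit right shift (U x)_k = x_{k-1} (with x_0 := 0); so ||S|| = 169||U|| and sigma(S) = 169·sigma(U). ||S x||^2 = sum_{k≥1} |169x_k|^2 = 28561||x||^2, so ||S|| = 169 and sigma(S) ⊂ {|z| ≤ 169}. For any |lambda| < 169, the equation (S - lambda I) x = 0 forces x_1 = 0, then 169x_k = lambda x_{k+1} ⇒ x = 0, so S has no eigenvalues. But (S - lambda I) is not surjective for |lambda| < 169: solving (S - lambda I) x = e_1 would require x_n proportional to (lambda/169)^(-n), which is not in l^2. So every |lambda| < 169 lies in the residual spectrum. The boundary |lambda| = 169 is in the approximate point spectrum (the spectrum is closed). Hence sigma(S) is the closed disk of radius 169.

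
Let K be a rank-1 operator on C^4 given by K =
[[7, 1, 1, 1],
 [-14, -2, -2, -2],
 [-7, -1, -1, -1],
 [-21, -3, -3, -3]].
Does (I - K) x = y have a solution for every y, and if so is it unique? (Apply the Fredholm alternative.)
(I - K) is singular (det(I - K) = 0, i.e. 1 ∈ sigma(K)). (I - K) x = y is solvable iff y ⊥ ker((I - K)^*) = span{(7, 1, 1, 1)}, i.e. iff 7y_1 + y_2 + y_3 + y_4 = 0. When solvable, the solutions are x = y + c·(1, -2, -1, -3), c arbitrary (ker(I - K) = span{(1, -2, -1, -3)}, dimension 1).

K has rank 1, so it is an outer product K = u v^T: every row of K is a multiple of one row vector. Reading off the entries, u = (1, -2, -1, -3) and v = (7, 1, 1, 1) (row i of K equals u_i·v^T). A rank-one matrix u v^T satisfies K u = u (v·u) and kills the (3)-dimensional subspace v^⊥, so its characteristic polynomial is lambda^3 (lambda - v·u) with v·u = tr K = 1. Hence the eigenvalues of I - K are 1 (multiplicity 3) and 1 - (1) = 0, so det(I - K) = 0. (Direct check: I - K =
[[-6, -1, -1, -1],
 [14, 3, 2, 2],
 [7, 1, 2, 1],
 [21, 3, 3, 4]]
has determinant 0.) So 1 is an eigenvalue of K and (I - K) is not invertible. The finite-dimensional Fredholm alternative says: either (I - K) is invertible, or ker(I - K) ≠ {0} and then range(I - K) = ker((I - K)^*)^⊥, with dim ker(I - K) = dim ker((I - K)^*). We are in the second case, so we need both kernels. Kernel of I - K: (I - K) u = u - u (v·u) = u - u = 0, so ker(I - K) = span{u} = span{(1, -2, -1, -3)} (it is exactly 1-dimensional because rank(I - K) = 3). Kernel of the adjoint: K is real, so (I - K)^* = I - K^T = I - v u^T, and (I - v u^T) v = v - v (u·v) = 0; hence ker((I - K)^*) = span{v} = span{(7, 1, 1, 1)}. Therefore (I - K) x = y is solvable iff <y, v> = 0, i.e. iff 7y_1 + y_2 + y_3 + y_4 = 0. When this holds, K y = u (v·y) = 0, so (I - K) y = y and x = y is a particular solution; the full solution set is the line x = y + c·u = y + c·(1, -2, -1, -3), c ∈ C.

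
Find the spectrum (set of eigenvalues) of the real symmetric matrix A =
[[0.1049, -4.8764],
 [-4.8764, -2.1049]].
sigma(A) ≈ {-6, 4}

A is real symmetric, so its spectrum consists of real eigenvalues. Expanding the characteristic polynomial of the displayed matrix gives
  det(λ I - A) = p(λ) = λ^2 + (2)λ + (-24).
Solving p(λ) = 0 yields eigenvalues ≈ -6, 4. (A is shown rounded to 4 decimals, so these recover the underlying integer eigenvalues to within that precision.)
Verification: the trace of A = -2 equals the sum of eigenvalues -2, and det(A) ≈ -24.0001 matches the eigenvalue product -24.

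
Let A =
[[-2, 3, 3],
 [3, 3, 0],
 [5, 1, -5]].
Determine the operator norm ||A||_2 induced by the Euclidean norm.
||A||_2 ≈ 8.2017 (= sqrt(largest eigenvalue of A^T A))

||A||_2 = sigma_max(A) = sqrt(lambda_max(A^T A)). Form the symmetric matrix M = A^T A =
[[38, 8, -31],
 [8, 19, 4],
 [-31, 4, 34]].
Its characteristic polynomial (trace, sum of principal 2x2 minors, determinant of M give the coefficients) is
  p(λ) = det(λ I - M) = λ^3 - 91λ^2 + 1619λ - 1521.
No integer candidate from the rational root theorem (±divisors of 1521) is a root, so the roots are irrational. The cubic discriminant is Δ = 4117580096 > 0, so there are three distinct real roots. p(0) = -1521 and p(1) = 8 have opposite signs, so a root lies in (0, 1); Newton's method refines it to λ ≈ 0.9944. p(22) = 701 and p(23) = -256 have opposite signs, so a root lies in (22, 23); Newton's method refines it to λ ≈ 22.7372. p(67) = -784 and p(68) = 2219 have opposite signs, so a root lies in (67, 68); Newton's method refines it to λ ≈ 67.2683. Check (Vieta): the three roots sum to 91, matching tr M = 91.
So the eigenvalues of A^T A are ≈ 0.9944, 22.7372, 67.2683 (all ≥ 0, as they must be for A^T A). The largest is λ_max ≈ 67.2683, hence ||A||_2 = sqrt(λ_max) ≈ 8.2017.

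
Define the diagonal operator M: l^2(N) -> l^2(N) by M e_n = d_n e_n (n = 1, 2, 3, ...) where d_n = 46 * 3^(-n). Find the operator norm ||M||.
||M|| = 46/3 (attained at n = 1)

For M diagonal, ||M|| = sup_n |d_n|. The sequence d_n = 46 * 3^(-n) is positive and strictly decreasing (ratio 3^(-1) < 1), so the supremum is d_1 = 46/3. Hence ||M|| = 46/3.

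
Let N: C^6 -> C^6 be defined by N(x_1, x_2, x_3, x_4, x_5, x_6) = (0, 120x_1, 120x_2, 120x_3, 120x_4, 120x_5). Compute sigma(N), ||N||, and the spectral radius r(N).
sigma(N) = {0}; ||N|| = 120; r(N) = 0. (N is nilpotent with N^6 = 0.)

On C^6, N is a strictly lower-triangular matrix with 120 on the subdiagonal and zeros elsewhere, so its characteristic polynomial is lambda^6 and every eigenvalue is 0: sigma(N) = {0}. For the operator norm, N e_i = 120e_{i+1} for i = 1, ..., 5 and N e_6 = 0, so the singular values of N are 120 (with multiplicity 5) and 0; hence ||N|| = 120. The spectral radius r(N) = max|lambda| = 0. Note ||N|| > r(N) — characteristic of non-normal nilpotent operators. Indeed N^6 = 0.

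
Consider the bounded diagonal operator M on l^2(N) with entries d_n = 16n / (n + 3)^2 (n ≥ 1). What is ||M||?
||M|| = 4/3 (attained at n = 3)

For M diagonal, ||M|| = sup_n |d_n|. Treat f(x) = 16x / (x + 3)^2 for real x > 0. By the quotient rule, f'(x) = 16(3 - x)/(x + 3)^3, which is positive for x < 3 and negative for x > 3. So f has a unique maximum at x = 3, and since 3 is a positive integer, the supremum over n ≥ 1 is attained at n = 3: d_3 = 16·3/(3 + 3)^2 = 16·3/36 = 4/3. Hence ||M|| = 4/3.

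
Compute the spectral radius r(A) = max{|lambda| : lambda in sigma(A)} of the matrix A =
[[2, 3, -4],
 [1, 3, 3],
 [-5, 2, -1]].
r(A) ≈ 5.4492

The eigenvalues of A are the roots of its characteristic polynomial. With M = A (coefficients from the trace, the sum of principal 2x2 minors, and det A):
  p(λ) = det(λ I - M) = λ^3 - 4λ^2 - 28λ + 128.
No integer candidate from the rational root theorem (±divisors of 128) is a root, so the roots are irrational. The cubic discriminant is Δ = -51200 < 0, so there is one real root and a complex-conjugate pair. p(-6) = -64 and p(-5) = 43 have opposite signs, so a root lies in (-6, -5); Newton's method refines it to λ ≈ -5.4492. Dividing out (λ - (-5.4492)) leaves approximately λ^2 - 9.4492λ + 23.4899. For λ^2 - 9.4492λ + 23.4899 the discriminant is -4.673. It is negative, so the remaining roots are the complex-conjugate pair λ ≈ 4.7246 ± 1.0809i. Their product equals the constant term, so |λ|^2 ≈ 23.4899 and |λ| ≈ 4.8466.
Thus the eigenvalues (to 4 decimals) are -5.4492 (modulus 5.4492); 4.7246 ± 1.0809i (modulus 4.8466). The spectral radius is the largest modulus: r(A) ≈ 5.4492. (Cross-check: r(A) ≤ ||A||_2 ≈ 5.5114; equality holds whenever A is normal, though it can also hold for some non-normal A.)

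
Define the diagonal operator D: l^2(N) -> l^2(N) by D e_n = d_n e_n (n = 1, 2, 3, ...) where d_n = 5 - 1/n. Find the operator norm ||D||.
||D|| = 5

For a diagonal operator on l^2 with entries d_n, ||D|| = sup_n |d_n|. Here d_1 = 4, d_2 = 9/2, ..., and d_n = 5 - 1/n increases monotonically toward 5. All terms lie in [4, 5), so |d_n| = d_n and the supremum is the limit 5, which is not attained by any individual d_n. Hence ||D|| = 5.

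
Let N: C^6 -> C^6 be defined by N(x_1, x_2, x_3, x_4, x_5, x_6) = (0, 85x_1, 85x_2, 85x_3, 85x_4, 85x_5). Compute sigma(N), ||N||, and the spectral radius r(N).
sigma(N) = {0}; ||N|| = 85; r(N) = 0. (N is nilpotent with N^6 = 0.)

On C^6, N is a strictly lower-triangular matrix with 85 on the subdiagonal and zeros elsewhere, so its characteristic polynomial is lambda^6 and every eigenvalue is 0: sigma(N) = {0}. For the operator norm, N e_i = 85e_{i+1} for i = 1, ..., 5 and N e_6 = 0, so the singular values of N are 85 (with multiplicity 5) and 0; hence ||N|| = 85. The spectral radius r(N) = max|lambda| = 0. Note ||N|| > r(N) — characteristic of non-normal nilpotent operators. Indeed N^6 = 0.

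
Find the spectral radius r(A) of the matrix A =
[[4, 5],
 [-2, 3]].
r(A) = sqrt(22) ≈ 4.6904

The eigenvalues of A are the roots of its characteristic polynomial. With M = A (coefficients from the trace and determinant):
  p(λ) = det(λ I - M) = λ^2 - 7λ + 22.
For λ^2 - 7λ + 22 the discriminant is -39. It is negative, so the roots are the complex-conjugate pair λ = 7/2 ± (sqrt(39)/2) i ≈ 3.5 ± 3.1225i. For a conjugate pair the product of the roots equals the constant term, so |λ|^2 = 22 and |λ| = sqrt(22) ≈ 4.6904.
Thus the eigenvalues (to 4 decimals) are 3.5 ± 3.1225i (modulus 4.6904). The spectral radius is the largest modulus: r(A) = sqrt(22) ≈ 4.6904. (Cross-check: r(A) ≤ ||A||_2 ≈ 6.5309; equality holds whenever A is normal, though it can also hold for some non-normal A.)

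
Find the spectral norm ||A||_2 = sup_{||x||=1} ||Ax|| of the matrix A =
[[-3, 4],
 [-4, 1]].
||A||_2 = sqrt((42 + sqrt(1088))/2) ≈ 6.1231 (= sqrt(largest eigenvalue of A^T A))

||A||_2 = sigma_max(A) = sqrt(lambda_max(A^T A)). Form the symmetric matrix M = A^T A =
[[25, -16],
 [-16, 17]].
Its characteristic polynomial (trace, determinant of M give the coefficients) is
  p(λ) = det(λ I - M) = λ^2 - 42λ + 169.
For λ^2 - 42λ + 169 the discriminant is 1088. It is nonnegative but not a perfect square, so the roots are real and irrational: λ = (42 ± sqrt(1088))/2 ≈ 37.4924, 4.5076.
So the eigenvalues of A^T A are ≈ 4.5076, 37.4924 (all ≥ 0, as they must be for A^T A). The largest is λ_max = (42 + sqrt(1088))/2 ≈ 37.4924, hence ||A||_2 = sqrt(λ_max) = sqrt((42 + sqrt(1088))/2) ≈ 6.1231.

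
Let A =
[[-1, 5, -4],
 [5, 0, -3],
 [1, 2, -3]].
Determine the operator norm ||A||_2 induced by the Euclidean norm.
||A||_2 ≈ 7.7401 (= sqrt(largest eigenvalue of A^T A))

||A||_2 = sigma_max(A) = sqrt(lambda_max(A^T A)). Form the symmetric matrix M = A^T A =
[[27, -3, -14],
 [-3, 29, -26],
 [-14, -26, 34]].
Its characteristic polynomial (trace, sum of principal 2x2 minors, determinant of M give the coefficients) is
  p(λ) = det(λ I - M) = λ^3 - 90λ^2 + 1806λ - 196.
No integer candidate from the rational root theorem (±divisors of 196) is a root, so the roots are irrational. The cubic discriminant is Δ = 2858061024 > 0, so there are three distinct real roots. p(0) = -196 and p(1) = 1521 have opposite signs, so a root lies in (0, 1); Newton's method refines it to λ ≈ 0.1091. p(29) = 877 and p(30) = -16 have opposite signs, so a root lies in (29, 30); Newton's method refines it to λ ≈ 29.9821. p(59) = -1553 and p(60) = 164 have opposite signs, so a root lies in (59, 60); Newton's method refines it to λ ≈ 59.9088. Check (Vieta): the three roots sum to 90, matching tr M = 90.
So the eigenvalues of A^T A are ≈ 0.1091, 29.9821, 59.9088 (all ≥ 0, as they must be for A^T A). The largest is λ_max ≈ 59.9088, hence ||A||_2 = sqrt(λ_max) ≈ 7.7401.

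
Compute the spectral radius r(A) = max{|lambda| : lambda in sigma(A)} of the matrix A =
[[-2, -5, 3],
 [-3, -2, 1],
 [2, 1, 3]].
r(A) ≈ 6.5075

The eigenvalues of A are the roots of its characteristic polynomial. With M = A (coefficients from the trace, the sum of principal 2x2 minors, and det A):
  p(λ) = det(λ I - M) = λ^3 + λ^2 - 30λ + 38.
No integer candidate from the rational root theorem (±divisors of 38) is a root, so the roots are irrational. The cubic discriminant is Δ = 49240 > 0, so there are three distinct real roots. p(-7) = -46 and p(-6) = 38 have opposite signs, so a root lies in (-7, -6); Newton's method refines it to λ ≈ -6.5075. p(1) = 10 and p(2) = -10 have opposite signs, so a root lies in (1, 2); Newton's method refines it to λ ≈ 1.4333. p(4) = -2 and p(5) = 38 have opposite signs, so a root lies in (4, 5); Newton's method refines it to λ ≈ 4.0742. Check (Vieta): the three roots sum to -1, matching tr M = -1.
Thus the eigenvalues (to 4 decimals) are -6.5075 (modulus 6.5075); 1.4333 (modulus 1.4333); 4.0742 (modulus 4.0742). The spectral radius is the largest modulus: r(A) ≈ 6.5075. (Cross-check: r(A) ≤ ||A||_2 ≈ 6.9744; equality holds whenever A is normal, though it can also hold for some non-normal A.)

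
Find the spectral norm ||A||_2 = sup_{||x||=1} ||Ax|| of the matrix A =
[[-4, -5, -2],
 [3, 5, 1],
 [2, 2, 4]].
||A||_2 ≈ 9.7222 (= sqrt(largest eigenvalue of A^T A))

||A||_2 = sigma_max(A) = sqrt(lambda_max(A^T A)). Form the symmetric matrix M = A^T A =
[[29, 39, 19],
 [39, 54, 23],
 [19, 23, 21]].
Its characteristic polynomial (trace, sum of principal 2x2 minors, determinant of M give the coefficients) is
  p(λ) = det(λ I - M) = λ^3 - 104λ^2 + 898λ - 196.
No integer candidate from the rational root theorem (±divisors of 196) is a root, so the roots are irrational. The cubic discriminant is Δ = 5272018864 > 0, so there are three distinct real roots. p(0) = -196 and p(1) = 599 have opposite signs, so a root lies in (0, 1); Newton's method refines it to λ ≈ 0.2241. p(9) = 191 and p(10) = -616 have opposite signs, so a root lies in (9, 10); Newton's method refines it to λ ≈ 9.2545. p(94) = -4144 and p(95) = 3889 have opposite signs, so a root lies in (94, 95); Newton's method refines it to λ ≈ 94.5214. Check (Vieta): the three roots sum to 104, matching tr M = 104.
So the eigenvalues of A^T A are ≈ 0.2241, 9.2545, 94.5214 (all ≥ 0, as they must be for A^T A). The largest is λ_max ≈ 94.5214, hence ||A||_2 = sqrt(λ_max) ≈ 9.7222.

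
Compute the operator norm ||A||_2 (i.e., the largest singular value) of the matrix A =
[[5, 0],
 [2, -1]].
||A||_2 = sqrt((30 + sqrt(800))/2) ≈ 5.3983 (= sqrt(largest eigenvalue of A^T A))

||A||_2 = sigma_max(A) = sqrt(lambda_max(A^T A)). Form the symmetric matrix M = A^T A =
[[29, -2],
 [-2, 1]].
Its characteristic polynomial (trace, determinant of M give the coefficients) is
  p(λ) = det(λ I - M) = λ^2 - 30λ + 25.
For λ^2 - 30λ + 25 the discriminant is 800. It is nonnegative but not a perfect square, so the roots are real and irrational: λ = (30 ± sqrt(800))/2 ≈ 29.1421, 0.8579.
So the eigenvalues of A^T A are ≈ 0.8579, 29.1421 (all ≥ 0, as they must be for A^T A). The largest is λ_max = (30 + sqrt(800))/2 ≈ 29.1421, hence ||A||_2 = sqrt(λ_max) = sqrt((30 + sqrt(800))/2) ≈ 5.3983.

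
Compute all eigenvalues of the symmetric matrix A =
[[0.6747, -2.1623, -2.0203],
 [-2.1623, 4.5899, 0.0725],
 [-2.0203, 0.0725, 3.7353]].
sigma(A) ≈ {-1, 4, 6}

A is real symmetric, so its spectrum consists of real eigenvalues. Expanding the characteristic polynomial of the displayed matrix gives
  det(λ I - A) = p(λ) = λ^3 + (-9)λ^2 + (14)λ + (24.0014).
Solving p(λ) = 0 yields eigenvalues ≈ -1, 4, 6. (A is shown rounded to 4 decimals, so these recover the underlying integer eigenvalues to within that precision.)
Verification: the trace of A = 9 equals the sum of eigenvalues 9, and det(A) ≈ -24.0014 matches the eigenvalue product -24.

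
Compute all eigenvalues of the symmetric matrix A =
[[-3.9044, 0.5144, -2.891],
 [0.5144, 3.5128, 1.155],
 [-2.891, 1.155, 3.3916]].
sigma(A) ≈ {-5, 3, 5}

A is real symmetric, so its spectrum consists of real eigenvalues. Expanding the characteristic polynomial of the displayed matrix gives
  det(λ I - A) = p(λ) = λ^3 + (-3)λ^2 + (-25)λ + (75).
Solving p(λ) = 0 yields eigenvalues ≈ -5, 3, 5. (A is shown rounded to 4 decimals, so these recover the underlying integer eigenvalues to within that precision.)
Verification: the trace of A = 3 equals the sum of eigenvalues 3, and det(A) ≈ -75.0008 matches the eigenvalue product -75.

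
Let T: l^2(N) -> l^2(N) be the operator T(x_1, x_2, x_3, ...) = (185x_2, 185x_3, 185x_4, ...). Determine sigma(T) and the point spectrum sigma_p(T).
sigma(T) = closed disk {z in C : |z| ≤ 185}; sigma_p(T) = open disk {z in C : |z| < 185}

Note T = 185·V where V is the unit left shift (V x)_k = x_{k+1}; so sigma(T) = 185·sigma(V) and ||T|| = 185||V||. ||T x||^2 = 34225sum_{k≥2} |x_k|^2 ≤ 34225||x||^2, with equality on {x : x_1 = 0}, so ||T|| = 185. For any lambda with |lambda| < 185, set r = lambda/185 (|r| < 1); the vector x = (1, r, r^2, ...) is in l^2 and satisfies T x = 185(r, r^2, ...) = lambda x, so lambda is an eigenvalue. On the boundary |lambda| = 185 the geometric series diverges, so no l^2 eigenvector exists, but these lambda lie in the approximate point spectrum. Hence sigma(T) is the closed disk of radius 185 and sigma_p(T) is the open disk.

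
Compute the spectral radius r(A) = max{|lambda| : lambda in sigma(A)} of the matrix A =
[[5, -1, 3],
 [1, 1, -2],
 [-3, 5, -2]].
r(A) ≈ 4.133

The eigenvalues of A are the roots of its characteristic polynomial. With M = A (coefficients from the trace, the sum of principal 2x2 minors, and det A):
  p(λ) = det(λ I - M) = λ^3 - 4λ^2 + 13λ - 56.
No integer candidate from the rational root theorem (±divisors of 56) is a root, so the roots are irrational. The cubic discriminant is Δ = -52676 < 0, so there is one real root and a complex-conjugate pair. p(4) = -4 and p(5) = 34 have opposite signs, so a root lies in (4, 5); Newton's method refines it to λ ≈ 4.133. Dividing out (λ - (4.133)) leaves approximately λ^2 + 0.133λ + 13.5496. For λ^2 + 0.133λ + 13.5496 the discriminant is -54.1806. It is negative, so the remaining roots are the complex-conjugate pair λ ≈ -0.0665 ± 3.6804i. Their product equals the constant term, so |λ|^2 ≈ 13.5496 and |λ| ≈ 3.681.
Thus the eigenvalues (to 4 decimals) are 4.133 (modulus 4.133); -0.0665 ± 3.6804i (modulus 3.681). The spectral radius is the largest modulus: r(A) ≈ 4.133. (Cross-check: r(A) ≤ ||A||_2 ≈ 7.9448; equality holds whenever A is normal, though it can also hold for some non-normal A.)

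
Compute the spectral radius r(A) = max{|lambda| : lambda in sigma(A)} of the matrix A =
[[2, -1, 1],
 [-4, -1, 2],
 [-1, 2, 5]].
r(A) = 5

The eigenvalues of A are the roots of its characteristic polynomial. With M = A (coefficients from the trace, the sum of principal 2x2 minors, and det A):
  p(λ) = det(λ I - M) = λ^3 - 6λ^2 - 4λ + 45.
By the rational root theorem any rational root is an integer divisor of 45. Testing λ = 5: p(5) = 125 - 150 - 20 + 45 = 0, so λ = 5 is a root. Dividing out (λ - 5) leaves p(λ) = (λ - 5)(λ^2 - λ - 9). For λ^2 - λ - 9 the discriminant is 37. It is nonnegative but not a perfect square, so the roots are real and irrational: λ = (1 ± sqrt(37))/2 ≈ 3.5414, -2.5414.
Thus the eigenvalues (to 4 decimals) are 3.5414 (modulus 3.5414); -2.5414 (modulus 2.5414); 5 (modulus 5). The spectral radius is the largest modulus: r(A) = 5. (Cross-check: r(A) ≤ ||A||_2 ≈ 6.2005; equality holds whenever A is normal, though it can also hold for some non-normal A.)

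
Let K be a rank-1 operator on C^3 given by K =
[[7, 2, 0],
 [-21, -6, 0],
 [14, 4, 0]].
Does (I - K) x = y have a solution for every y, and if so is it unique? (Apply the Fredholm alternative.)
(I - K) is singular (det(I - K) = 0, i.e. 1 ∈ sigma(K)). (I - K) x = y is solvable iff y ⊥ ker((I - K)^*) = span{(7, 2, 0)}, i.e. iff 7y_1 + 2y_2 = 0. When solvable, the solutions are x = y + c·(1, -3, 2), c arbitrary (ker(I - K) = span{(1, -3, 2)}, dimension 1).

K has rank 1, so it is an outer product K = u v^T: every row of K is a multiple of one row vector. Reading off the entries, u = (1, -3, 2) and v = (7, 2, 0) (row i of K equals u_i·v^T). A rank-one matrix u v^T satisfies K u = u (v·u) and kills the (2)-dimensional subspace v^⊥, so its characteristic polynomial is lambda^2 (lambda - v·u) with v·u = tr K = 1. Hence the eigenvalues of I - K are 1 (multiplicity 2) and 1 - (1) = 0, so det(I - K) = 0. (Direct check: I - K =
[[-6, -2, 0],
 [21, 7, 0],
 [-14, -4, 1]]
has determinant 0.) So 1 is an eigenvalue of K and (I - K) is not invertible. The finite-dimensional Fredholm alternative says: either (I - K) is invertible, or ker(I - K) ≠ {0} and then range(I - K) = ker((I - K)^*)^⊥, with dim ker(I - K) = dim ker((I - K)^*). We are in the second case, so we need both kernels. Kernel of I - K: (I - K) u = u - u (v·u) = u - u = 0, so ker(I - K) = span{u} = span{(1, -3, 2)} (it is exactly 1-dimensional because rank(I - K) = 2). Kernel of the adjoint: K is real, so (I - K)^* = I - K^T = I - v u^T, and (I - v u^T) v = v - v (u·v) = 0; hence ker((I - K)^*) = span{v} = span{(7, 2, 0)}. Therefore (I - K) x = y is solvable iff <y, v> = 0, i.e. iff 7y_1 + 2y_2 = 0. When this holds, K y = u (v·y) = 0, so (I - K) y = y and x = y is a particular solution; the full solution set is the line x = y + c·u = y + c·(1, -3, 2), c ∈ C.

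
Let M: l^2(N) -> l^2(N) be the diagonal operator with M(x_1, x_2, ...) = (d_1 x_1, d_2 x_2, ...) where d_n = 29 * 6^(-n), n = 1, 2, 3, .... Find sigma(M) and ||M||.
sigma(M) = {29 * 6^(-n) : n ≥ 1} ∪ {0}; ||M|| = 29/6

A bounded diagonal operator on l^2 with diagonal entries d_n has spectrum equal to the closure of {d_n : n ≥ 1}: every d_n is an eigenvalue (with eigenvector e_n), so {d_n} ⊂ sigma(M); the spectrum is closed, so its closure is too; and for lambda not in the closure, (M - lambda I) has bounded inverse (the diagonal entries 1/(d_n - lambda) are bounded). For our sequence d_n = 29 * 6^(-n), n = 1, 2, 3, ...:
  - {d_n} = {29 * 6^(-n) : n ≥ 1}; the only limit point is 0
  - closure = {29 * 6^(-n) : n ≥ 1} ∪ {0}
For the norm: a diagonal operator has ||M|| = sup_n |d_n|. Here d_n = 29 * 6^(-n) is positive and decreasing, so sup_n |d_n| = d_1 = 29/6. So ||M|| = 29/6.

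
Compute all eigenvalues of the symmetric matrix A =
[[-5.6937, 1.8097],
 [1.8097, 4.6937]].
sigma(A) ≈ {-6, 5}

A is real symmetric, so its spectrum consists of real eigenvalues. Expanding the characteristic polynomial of the displayed matrix gives
  det(λ I - A) = p(λ) = λ^2 + (1)λ + (-30).
Solving p(λ) = 0 yields eigenvalues ≈ -6, 5. (A is shown rounded to 4 decimals, so these recover the underlying integer eigenvalues to within that precision.)
Verification: the trace of A = -1 equals the sum of eigenvalues -1, and det(A) ≈ -29.9995 matches the eigenvalue product -30.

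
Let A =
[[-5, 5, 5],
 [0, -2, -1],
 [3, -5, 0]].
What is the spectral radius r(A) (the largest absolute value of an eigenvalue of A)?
r(A) = (5 + sqrt(105))/2 ≈ 7.6235

The eigenvalues of A are the roots of its characteristic polynomial. With M = A (coefficients from the trace, the sum of principal 2x2 minors, and det A):
  p(λ) = det(λ I - M) = λ^3 + 7λ^2 - 10λ - 40.
By the rational root theorem any rational root is an integer divisor of 40. Testing λ = -2: p(-2) = -8 + 28 + 20 - 40 = 0, so λ = -2 is a root. Dividing out (λ + 2) leaves p(λ) = (λ + 2)(λ^2 + 5λ - 20). For λ^2 + 5λ - 20 the discriminant is 105. It is nonnegative but not a perfect square, so the roots are real and irrational: λ = (-5 ± sqrt(105))/2 ≈ 2.6235, -7.6235.
Thus the eigenvalues (to 4 decimals) are 2.6235 (modulus 2.6235); -7.6235 (modulus 7.6235); -2 (modulus 2). The spectral radius is the largest modulus: r(A) = (5 + sqrt(105))/2 ≈ 7.6235. (Cross-check: r(A) ≤ ||A||_2 ≈ 10.1374; equality holds whenever A is normal, though it can also hold for some non-normal A.)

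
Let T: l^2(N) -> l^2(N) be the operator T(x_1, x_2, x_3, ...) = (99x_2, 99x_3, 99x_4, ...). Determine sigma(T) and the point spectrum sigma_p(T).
sigma(T) = closed disk {z in C : |z| ≤ 99}; sigma_p(T) = open disk {z in C : |z| < 99}

Note T = 99·V where V is the unit left shift (V x)_k = x_{k+1}; so sigma(T) = 99·sigma(V) and ||T|| = 99||V||. ||T x||^2 = 9801sum_{k≥2} |x_k|^2 ≤ 9801||x||^2, with equality on {x : x_1 = 0}, so ||T|| = 99. For any lambda with |lambda| < 99, set r = lambda/99 (|r| < 1); the vector x = (1, r, r^2, ...) is in l^2 and satisfies T x = 99(r, r^2, ...) = lambda x, so lambda is an eigenvalue. On the boundary |lambda| = 99 the geometric series diverges, so no l^2 eigenvector exists, but these lambda lie in the approximate point spectrum. Hence sigma(T) is the closed disk of radius 99 and sigma_p(T) is the open disk.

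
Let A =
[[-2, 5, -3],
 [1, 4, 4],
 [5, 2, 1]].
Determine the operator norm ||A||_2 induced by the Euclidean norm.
||A||_2 ≈ 7.0101 (= sqrt(largest eigenvalue of A^T A))

||A||_2 = sigma_max(A) = sqrt(lambda_max(A^T A)). Form the symmetric matrix M = A^T A =
[[30, 4, 15],
 [4, 45, 3],
 [15, 3, 26]].
Its characteristic polynomial (trace, sum of principal 2x2 minors, determinant of M give the coefficients) is
  p(λ) = det(λ I - M) = λ^3 - 101λ^2 + 3050λ - 24649.
No integer candidate from the rational root theorem (±divisors of 24649) is a root, so the roots are irrational. The cubic discriminant is Δ = 92508777 > 0, so there are three distinct real roots. p(12) = -865 and p(13) = 129 have opposite signs, so a root lies in (12, 13); Newton's method refines it to λ ≈ 12.8627. p(38) = 279 and p(39) = -1 have opposite signs, so a root lies in (38, 39); Newton's method refines it to λ ≈ 38.9962. p(49) = -51 and p(50) = 351 have opposite signs, so a root lies in (49, 50); Newton's method refines it to λ ≈ 49.1411. Check (Vieta): the three roots sum to 101, matching tr M = 101.
So the eigenvalues of A^T A are ≈ 12.8627, 38.9962, 49.1411 (all ≥ 0, as they must be for A^T A). The largest is λ_max ≈ 49.1411, hence ||A||_2 = sqrt(λ_max) ≈ 7.0101.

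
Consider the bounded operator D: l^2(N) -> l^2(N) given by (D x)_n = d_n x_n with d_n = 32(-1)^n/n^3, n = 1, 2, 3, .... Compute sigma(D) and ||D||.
sigma(D) = {32(-1)^n/n^3 : n ≥ 1} ∪ {0}; ||D|| = 32

A bounded diagonal operator on l^2 with diagonal entries d_n has spectrum equal to the closure of {d_n : n ≥ 1}: every d_n is an eigenvalue (with eigenvector e_n), so {d_n} ⊂ sigma(D); the spectrum is closed, so its closure is too; and for lambda not in the closure, (D - lambda I) has bounded inverse (the diagonal entries 1/(d_n - lambda) are bounded). For our sequence d_n = 32(-1)^n/n^3, n = 1, 2, 3, ...:
  - {d_n} = {32(-1)^n/n^3 : n ≥ 1}; the only limit point is 0
  - closure = {32(-1)^n/n^3 : n ≥ 1} ∪ {0}
For the norm: a diagonal operator has ||D|| = sup_n |d_n|. Here |d_n| = 32/n^3 is decreasing, so sup_n |d_n| = |d_1| = 32. So ||D|| = 32.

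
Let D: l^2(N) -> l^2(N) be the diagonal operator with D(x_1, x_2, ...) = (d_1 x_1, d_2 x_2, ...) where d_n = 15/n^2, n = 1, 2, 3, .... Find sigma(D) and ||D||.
sigma(D) = {15/n^2 : n ≥ 1} ∪ {0}; ||D|| = 15

A bounded diagonal operator on l^2 with diagonal entries d_n has spectrum equal to the closure of {d_n : n ≥ 1}: every d_n is an eigenvalue (with eigenvector e_n), so {d_n} ⊂ sigma(D); the spectrum is closed, so its closure is too; and for lambda not in the closure, (D - lambda I) has bounded inverse (the diagonal entries 1/(d_n - lambda) are bounded). For our sequence d_n = 15/n^2, n = 1, 2, 3, ...:
  - {d_n} = {15/n^2 : n ≥ 1}; the only limit point is 0
  - closure = {15/n^2 : n ≥ 1} ∪ {0}
For the norm: a diagonal operator has ||D|| = sup_n |d_n|. Here d_n = 15/n^2 is positive and decreasing, so sup_n |d_n| = d_1 = 15. So ||D|| = 15.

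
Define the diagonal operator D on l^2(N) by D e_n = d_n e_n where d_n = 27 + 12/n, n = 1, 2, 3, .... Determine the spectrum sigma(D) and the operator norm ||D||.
sigma(D) = {27 + 12/n : n ≥ 1} ∪ {27}; ||D|| = 39

A bounded diagonal operator on l^2 with diagonal entries d_n has spectrum equal to the closure of {d_n : n ≥ 1}: every d_n is an eigenvalue (with eigenvector e_n), so {d_n} ⊂ sigma(D); the spectrum is closed, so its closure is too; and for lambda not in the closure, (D - lambda I) has bounded inverse (the diagonal entries 1/(d_n - lambda) are bounded). For our sequence d_n = 27 + 12/n, n = 1, 2, 3, ...:
  - {d_n} = {27 + 12/n : n ≥ 1}; the only limit point is 27
  - closure = {27 + 12/n : n ≥ 1} ∪ {27}
For the norm: a diagonal operator has ||D|| = sup_n |d_n|. Here d_n = 27 + 12/n is positive and decreasing, so sup_n |d_n| = d_1 = 27 + 12 = 39. So ||D|| = 39.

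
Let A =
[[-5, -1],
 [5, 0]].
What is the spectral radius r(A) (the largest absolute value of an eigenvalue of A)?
r(A) = (5 + sqrt(5))/2 ≈ 3.618

The eigenvalues of A are the roots of its characteristic polynomial. With M = A (coefficients from the trace and determinant):
  p(λ) = det(λ I - M) = λ^2 + 5λ + 5.
For λ^2 + 5λ + 5 the discriminant is 5. It is nonnegative but not a perfect square, so the roots are real and irrational: λ = (-5 ± sqrt(5))/2 ≈ -1.382, -3.618.
Thus the eigenvalues (to 4 decimals) are -1.382 (modulus 1.382); -3.618 (modulus 3.618). The spectral radius is the largest modulus: r(A) = (5 + sqrt(5))/2 ≈ 3.618. (Cross-check: r(A) ≤ ||A||_2 ≈ 7.1067; equality holds whenever A is normal, though it can also hold for some non-normal A.)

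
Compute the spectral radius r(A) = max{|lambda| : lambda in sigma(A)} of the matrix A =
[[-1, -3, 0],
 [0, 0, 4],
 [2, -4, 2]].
r(A) = sqrt(20) ≈ 4.4721

The eigenvalues of A are the roots of its characteristic polynomial. With M = A (coefficients from the trace, the sum of principal 2x2 minors, and det A):
  p(λ) = det(λ I - M) = λ^3 - λ^2 + 14λ + 40.
By the rational root theorem any rational root is an integer divisor of 40. Testing λ = -2: p(-2) = -8 - 4 - 28 + 40 = 0, so λ = -2 is a root. Dividing out (λ + 2) leaves p(λ) = (λ + 2)(λ^2 - 3λ + 20). For λ^2 - 3λ + 20 the discriminant is -71. It is negative, so the roots are the complex-conjugate pair λ = 3/2 ± (sqrt(71)/2) i ≈ 1.5 ± 4.2131i. For a conjugate pair the product of the roots equals the constant term, so |λ|^2 = 20 and |λ| = sqrt(20) ≈ 4.4721.
Thus the eigenvalues (to 4 decimals) are 1.5 ± 4.2131i (modulus 4.4721); -2 (modulus 2). The spectral radius is the largest modulus: r(A) = sqrt(20) ≈ 4.4721. (Cross-check: r(A) ≤ ||A||_2 ≈ 5.6901; equality holds whenever A is normal, though it can also hold for some non-normal A.)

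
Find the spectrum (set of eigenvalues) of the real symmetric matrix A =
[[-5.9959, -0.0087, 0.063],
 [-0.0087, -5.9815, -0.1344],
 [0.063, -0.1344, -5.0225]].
sigma(A) ≈ {-6, -5} (-6 with multiplicity 2)

A is real symmetric, so its spectrum consists of real eigenvalues. Expanding the characteristic polynomial of the displayed matrix gives
  det(λ I - A) = p(λ) = λ^3 + (17)λ^2 + (95.9989)λ + (179.9968).
Solving p(λ) = 0 yields eigenvalues ≈ -6, -6, -5. (A is shown rounded to 4 decimals, so these recover the underlying integer eigenvalues to within that precision.)
Verification: the trace of A = -17 equals the sum of eigenvalues -17, and det(A) ≈ -179.9968 matches the eigenvalue product -180.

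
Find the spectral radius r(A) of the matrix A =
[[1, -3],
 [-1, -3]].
r(A) = (2 + sqrt(28))/2 ≈ 3.6458

The eigenvalues of A are the roots of its characteristic polynomial. With M = A (coefficients from the trace and determinant):
  p(λ) = det(λ I - M) = λ^2 + 2λ - 6.
For λ^2 + 2λ - 6 the discriminant is 28. It is nonnegative but not a perfect square, so the roots are real and irrational: λ = (-2 ± sqrt(28))/2 ≈ 1.6458, -3.6458.
Thus the eigenvalues (to 4 decimals) are 1.6458 (modulus 1.6458); -3.6458 (modulus 3.6458). The spectral radius is the largest modulus: r(A) = (2 + sqrt(28))/2 ≈ 3.6458. (Cross-check: r(A) ≤ ||A||_2 ≈ 4.2426; equality holds whenever A is normal, though it can also hold for some non-normal A.)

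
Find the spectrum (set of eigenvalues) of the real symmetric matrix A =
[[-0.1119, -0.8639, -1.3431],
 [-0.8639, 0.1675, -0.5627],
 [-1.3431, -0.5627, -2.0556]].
sigma(A) ≈ {-3, 0, 1}

A is real symmetric, so its spectrum consists of real eigenvalues. Expanding the characteristic polynomial of the displayed matrix gives
  det(λ I - A) = p(λ) = λ^3 + (2)λ^2 + (-3)λ + (0).
Solving p(λ) = 0 yields eigenvalues ≈ -3, 0, 1. (A is shown rounded to 4 decimals, so these recover the underlying integer eigenvalues to within that precision.)
Verification: the trace of A = -2 equals the sum of eigenvalues -2, and det(A) ≈ 0.0001 matches the eigenvalue product 0.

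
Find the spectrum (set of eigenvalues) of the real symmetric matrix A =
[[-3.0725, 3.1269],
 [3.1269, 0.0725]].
sigma(A) ≈ {-5, 2}

A is real symmetric, so its spectrum consists of real eigenvalues. Expanding the characteristic polynomial of the displayed matrix gives
  det(λ I - A) = p(λ) = λ^2 + (3)λ + (-10).
Solving p(λ) = 0 yields eigenvalues ≈ -5, 2. (A is shown rounded to 4 decimals, so these recover the underlying integer eigenvalues to within that precision.)
Verification: the trace of A = -3 equals the sum of eigenvalues -3, and det(A) ≈ -10.0003 matches the eigenvalue product -10.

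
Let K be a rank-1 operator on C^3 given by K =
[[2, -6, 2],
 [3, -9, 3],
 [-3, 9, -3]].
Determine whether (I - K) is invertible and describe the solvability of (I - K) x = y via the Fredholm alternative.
(I - K) is invertible (det(I - K) = 11 ≠ 0), so for every y in C^3 the equation (I - K) x = y has a unique solution.

K has rank 1, so it is an outer product K = u v^T: every row of K is a multiple of one row vector. Reading off the entries, u = (-2, -3, 3) and v = (-1, 3, -1) (row i of K equals u_i·v^T). A rank-one matrix u v^T satisfies K u = u (v·u) and kills the (2)-dimensional subspace v^⊥, so its characteristic polynomial is lambda^2 (lambda - v·u) with v·u = tr K = -10. Hence the eigenvalues of I - K are 1 (multiplicity 2) and 1 - (-10) = 11, so det(I - K) = 11. (Direct check: I - K =
[[-1, 6, -2],
 [-3, 10, -3],
 [3, -9, 4]]
has determinant 11.) The finite-dimensional Fredholm alternative says: either (I - K) is invertible, or ker(I - K) ≠ {0} and then range(I - K) = ker((I - K)^*)^⊥, with dim ker(I - K) = dim ker((I - K)^*). Since det(I - K) ≠ 0, 1 is not an eigenvalue of K and ker(I - K) = {0}, so we are in the first case: for every y there is a unique x = (I - K)^(-1) y. Explicitly, by the Sherman–Morrison formula, (I - u v^T)^(-1) = I + u v^T/(1 - v·u), i.e. (I - K)^(-1) = I + K/(11).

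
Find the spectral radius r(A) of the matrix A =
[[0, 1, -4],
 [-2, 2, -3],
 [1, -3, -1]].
r(A) = 3

The eigenvalues of A are the roots of its characteristic polynomial. With M = A (coefficients from the trace, the sum of principal 2x2 minors, and det A):
  p(λ) = det(λ I - M) = λ^3 - λ^2 - 5λ + 21.
By the rational root theorem any rational root is an integer divisor of 21. Testing λ = -3: p(-3) = -27 - 9 + 15 + 21 = 0, so λ = -3 is a root. Dividing out (λ + 3) leaves p(λ) = (λ + 3)(λ^2 - 4λ + 7). For λ^2 - 4λ + 7 the discriminant is -12. It is negative, so the roots are the complex-conjugate pair λ = 2 ± (sqrt(12)/2) i ≈ 2 ± 1.7321i. For a conjugate pair the product of the roots equals the constant term, so |λ|^2 = 7 and |λ| = sqrt(7) ≈ 2.6458.
Thus the eigenvalues (to 4 decimals) are 2 ± 1.7321i (modulus 2.6458); -3 (modulus 3). The spectral radius is the largest modulus: r(A) = 3. (Cross-check: r(A) ≤ ||A||_2 ≈ 5.604; equality holds whenever A is normal, though it can also hold for some non-normal A.)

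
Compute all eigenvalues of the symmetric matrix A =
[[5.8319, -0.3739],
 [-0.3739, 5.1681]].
sigma(A) ≈ {5, 6}

A is real symmetric, so its spectrum consists of real eigenvalues. Expanding the characteristic polynomial of the displayed matrix gives
  det(λ I - A) = p(λ) = λ^2 + (-11)λ + (30).
Solving p(λ) = 0 yields eigenvalues ≈ 5, 6. (A is shown rounded to 4 decimals, so these recover the underlying integer eigenvalues to within that precision.)
Verification: the trace of A = 11 equals the sum of eigenvalues 11, and det(A) ≈ 30.0000 matches the eigenvalue product 30.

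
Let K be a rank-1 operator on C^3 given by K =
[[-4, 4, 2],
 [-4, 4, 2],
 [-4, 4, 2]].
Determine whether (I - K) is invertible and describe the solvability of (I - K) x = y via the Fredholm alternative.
(I - K) is invertible (det(I - K) = -1 ≠ 0), so for every y in C^3 the equation (I - K) x = y has a unique solution.

K has rank 1, so it is an outer product K = u v^T: every row of K is a multiple of one row vector. Reading off the entries, u = (2, 2, 2) and v = (-2, 2, 1) (row i of K equals u_i·v^T). A rank-one matrix u v^T satisfies K u = u (v·u) and kills the (2)-dimensional subspace v^⊥, so its characteristic polynomial is lambda^2 (lambda - v·u) with v·u = tr K = 2. Hence the eigenvalues of I - K are 1 (multiplicity 2) and 1 - (2) = -1, so det(I - K) = -1. (Direct check: I - K =
[[5, -4, -2],
 [4, -3, -2],
 [4, -4, -1]]
has determinant -1.) The finite-dimensional Fredholm alternative says: either (I - K) is invertible, or ker(I - K) ≠ {0} and then range(I - K) = ker((I - K)^*)^⊥, with dim ker(I - K) = dim ker((I - K)^*). Since det(I - K) ≠ 0, 1 is not an eigenvalue of K and ker(I - K) = {0}, so we are in the first case: for every y there is a unique x = (I - K)^(-1) y. Explicitly, by the Sherman–Morrison formula, (I - u v^T)^(-1) = I + u v^T/(1 - v·u), i.e. (I - K)^(-1) = I - K.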